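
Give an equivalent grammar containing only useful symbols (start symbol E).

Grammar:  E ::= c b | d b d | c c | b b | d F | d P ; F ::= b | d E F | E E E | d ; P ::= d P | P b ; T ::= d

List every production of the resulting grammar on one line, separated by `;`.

E ::= c b | d b d | c c | b b | d F; F ::= b | d E F | E E E | d

Generating nonterminals: {E, F, T}.
Reachable from E after that: {E, F}.
Removed useless symbols: {P, T} and every production mentioning them.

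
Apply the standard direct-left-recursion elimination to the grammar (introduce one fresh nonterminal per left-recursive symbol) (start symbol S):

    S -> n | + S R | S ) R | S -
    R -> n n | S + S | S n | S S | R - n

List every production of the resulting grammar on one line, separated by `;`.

Left recursion appears on S, R.
For S: α = {) R, -}, β = {n, + S R}. Rewrite as S → β S' and S' → α S' | ε.
For R: α = {- n}, β = {n n, S + S, S n, S S}. Rewrite as R → β R' and R' → α R' | ε.

S -> n S' | + S R S'; R -> n n R' | S + S R' | S n R' | S S R'; S' -> ) R S' | - S' | epsilon; R' -> - n R' | epsilon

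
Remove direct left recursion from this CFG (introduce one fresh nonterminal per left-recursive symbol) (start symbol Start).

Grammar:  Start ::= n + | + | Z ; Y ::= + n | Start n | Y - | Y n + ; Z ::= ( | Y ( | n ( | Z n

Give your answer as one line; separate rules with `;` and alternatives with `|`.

Left recursion appears on Y, Z.
For Y: α = {-, n +}, β = {+ n, Start n}. Rewrite as Y → β Y1 and Y1 → α Y1 | ε.
For Z: α = {n}, β = {(, Y (, n (}. Rewrite as Z → β Z1 and Z1 → α Z1 | ε.

Start ::= n + | + | Z; Y ::= + n Y1 | Start n Y1; Z ::= ( Z1 | Y ( Z1 | n ( Z1; Y1 ::= - Y1 | n + Y1 | epsilon; Z1 ::= n Z1 | epsilon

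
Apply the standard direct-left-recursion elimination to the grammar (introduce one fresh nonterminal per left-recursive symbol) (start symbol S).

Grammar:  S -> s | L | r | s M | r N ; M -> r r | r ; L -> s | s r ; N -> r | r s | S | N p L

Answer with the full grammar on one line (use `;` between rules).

N is directly left-recursive.
For N: α = {p L}, β = {r, r s, S}. Rewrite as N → β N' and N' → α N' | ε.

S -> s | L | r | s M | r N; M -> r r | r; L -> s | s r; N -> r N' | r s N' | S N'; N' -> p L N' | ε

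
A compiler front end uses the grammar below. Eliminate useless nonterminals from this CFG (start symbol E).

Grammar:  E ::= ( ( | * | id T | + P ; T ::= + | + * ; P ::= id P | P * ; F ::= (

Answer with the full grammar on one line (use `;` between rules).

E ::= ( ( | * | id T; T ::= + | + *

Generating nonterminals: {E, F, T}.
Reachable from E after that: {E, T}.
Removed useless symbols: {F, P} and every production mentioning them.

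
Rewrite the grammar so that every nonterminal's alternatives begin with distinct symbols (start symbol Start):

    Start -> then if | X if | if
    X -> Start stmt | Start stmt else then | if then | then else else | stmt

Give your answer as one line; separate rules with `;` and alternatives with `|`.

X has alternatives sharing prefix 'Start stmt': factor to X → Start stmt X1 with X1 → ε | else then.

Start -> then if | X if | if; X -> if then | then else else | stmt | Start stmt X1; X1 -> ε | else then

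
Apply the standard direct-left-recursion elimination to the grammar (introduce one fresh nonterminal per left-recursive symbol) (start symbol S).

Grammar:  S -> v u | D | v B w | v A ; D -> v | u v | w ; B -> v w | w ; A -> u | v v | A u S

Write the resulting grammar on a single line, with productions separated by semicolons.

S -> v u | D | v B w | v A; D -> v | u v | w; B -> v w | w; A -> u A' | v v A'; A' -> u S A' | ε

Left recursion appears on A.
For A: α = {u S}, β = {u, v v}. Rewrite as A → β A' and A' → α A' | ε.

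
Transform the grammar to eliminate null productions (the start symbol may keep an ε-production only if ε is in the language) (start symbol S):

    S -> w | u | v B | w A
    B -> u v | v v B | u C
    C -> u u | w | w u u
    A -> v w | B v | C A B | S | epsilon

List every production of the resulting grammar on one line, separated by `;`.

Nullable set = {A}.
ε ∉ L(G), so no ε-production is kept.
Expand every rule over subsets of its nullable positions: A → C A B gives C A B | C B.

S -> w | u | v B | w A; B -> u v | v v B | u C; C -> u u | w | w u u; A -> v w | B v | C A B | C B | S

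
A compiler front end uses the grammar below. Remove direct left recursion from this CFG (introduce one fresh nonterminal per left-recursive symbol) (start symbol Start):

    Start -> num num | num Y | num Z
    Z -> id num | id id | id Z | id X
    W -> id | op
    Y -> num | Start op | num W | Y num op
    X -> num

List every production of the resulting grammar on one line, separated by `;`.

Y is directly left-recursive.
For Y: α = {num op}, β = {num, Start op, num W}. Rewrite as Y → β Y1 and Y1 → α Y1 | ε.

Start -> num num | num Y | num Z; Z -> id num | id id | id Z | id X; W -> id | op; Y -> num Y1 | Start op Y1 | num W Y1; X -> num; Y1 -> num op Y1 | ε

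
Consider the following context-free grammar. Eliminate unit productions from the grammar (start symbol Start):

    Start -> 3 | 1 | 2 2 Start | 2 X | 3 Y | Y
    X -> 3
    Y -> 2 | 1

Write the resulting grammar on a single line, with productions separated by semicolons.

Start -> 3 | 1 | 2 2 Start | 2 X | 3 Y | 2; X -> 3; Y -> 2 | 1

Unit pairs: Start ⇒* {Y}.
For each unit pair (A, B), copy every non-unit production of B to A, then drop all unit productions.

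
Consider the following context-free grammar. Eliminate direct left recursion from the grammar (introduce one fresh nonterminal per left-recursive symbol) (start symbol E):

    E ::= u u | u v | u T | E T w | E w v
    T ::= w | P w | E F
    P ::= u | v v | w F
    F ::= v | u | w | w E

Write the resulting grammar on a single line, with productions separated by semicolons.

Directly left-recursive nonterminal: E.
For E: α = {T w, w v}, β = {u u, u v, u T}. Rewrite as E → β E' and E' → α E' | ε.

E ::= u u E' | u v E' | u T E'; T ::= w | P w | E F; P ::= u | v v | w F; F ::= v | u | w | w E; E' ::= T w E' | w v E' | ε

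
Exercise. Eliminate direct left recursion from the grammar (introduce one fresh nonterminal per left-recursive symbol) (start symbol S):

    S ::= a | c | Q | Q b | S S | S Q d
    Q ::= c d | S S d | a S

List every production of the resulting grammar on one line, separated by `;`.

S is directly left-recursive.
For S: α = {S, Q d}, β = {a, c, Q, Q b}. Rewrite as S → β S' and S' → α S' | ε.

S ::= a S' | c S' | Q S' | Q b S'; Q ::= c d | S S d | a S; S' ::= S S' | Q d S' | eps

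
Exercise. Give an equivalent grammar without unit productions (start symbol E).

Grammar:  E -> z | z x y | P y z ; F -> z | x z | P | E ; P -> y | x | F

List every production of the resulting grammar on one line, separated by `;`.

E -> z | z x y | P y z; F -> z | z x y | P y z | x z | y | x; P -> z | z x y | P y z | x z | y | x

Unit pairs: F ⇒* {E, P}; P ⇒* {E, F}.
For each unit pair (A, B), copy every non-unit production of B to A, then drop all unit productions.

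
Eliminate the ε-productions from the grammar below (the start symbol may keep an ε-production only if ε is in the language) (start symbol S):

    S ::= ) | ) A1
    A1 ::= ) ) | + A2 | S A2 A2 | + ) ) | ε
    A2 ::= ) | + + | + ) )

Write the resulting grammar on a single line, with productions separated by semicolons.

The nullable symbols are {A1}.
ε ∉ L(G), so no ε-production is kept.

S ::= ) | ) A1; A1 ::= ) ) | + A2 | S A2 A2 | + ) ); A2 ::= ) | + + | + ) )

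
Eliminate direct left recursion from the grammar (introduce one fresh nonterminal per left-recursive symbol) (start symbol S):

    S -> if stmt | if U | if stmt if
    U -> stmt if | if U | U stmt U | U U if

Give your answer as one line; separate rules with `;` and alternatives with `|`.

Directly left-recursive nonterminal: U.
For U: α = {stmt U, U if}, β = {stmt if, if U}. Rewrite as U → β U' and U' → α U' | ε.

S -> if stmt | if U | if stmt if; U -> stmt if U' | if U U'; U' -> stmt U U' | U if U' | ε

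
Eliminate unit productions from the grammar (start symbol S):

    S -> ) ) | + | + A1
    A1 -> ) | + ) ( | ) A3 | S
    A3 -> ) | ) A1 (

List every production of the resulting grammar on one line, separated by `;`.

S -> ) ) | + | + A1; A1 -> ) | + ) ( | ) A3 | ) ) | + | + A1; A3 -> ) | ) A1 (

Unit pairs: A1 ⇒* {S}.
For every A with A ⇒* B via unit rules, add B's non-unit alternatives to A; then delete every rule of the form X → Y.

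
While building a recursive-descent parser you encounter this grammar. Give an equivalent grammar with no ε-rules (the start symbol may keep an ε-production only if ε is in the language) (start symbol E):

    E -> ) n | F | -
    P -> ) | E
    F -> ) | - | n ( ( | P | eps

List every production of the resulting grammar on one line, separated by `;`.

Nullable nonterminals: {E, F, P}.
ε ∈ L(G) since E is nullable, so keep E → ε.

E -> ) n | F | - | eps; P -> ) | E; F -> ) | - | n ( ( | P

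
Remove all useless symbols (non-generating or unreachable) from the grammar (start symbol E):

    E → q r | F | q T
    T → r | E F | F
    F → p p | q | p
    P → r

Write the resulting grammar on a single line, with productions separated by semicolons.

E → q r | F | q T; T → r | E F | F; F → p p | q | p

Generating nonterminals: {E, F, P, T}.
Reachable from E after that: {E, F, T}.
Removed useless symbols: {P} and every production mentioning them.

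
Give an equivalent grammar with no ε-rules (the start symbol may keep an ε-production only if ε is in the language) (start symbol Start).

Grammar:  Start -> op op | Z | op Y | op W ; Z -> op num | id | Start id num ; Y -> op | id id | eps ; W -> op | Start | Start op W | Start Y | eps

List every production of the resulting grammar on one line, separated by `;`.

The nullable symbols are {W, Y}.
ε ∉ L(G), so no ε-production is kept.
For each production, add variants omitting each subset of nullable occurrences: Start → op Y gives op Y | op. W → Start op W gives Start op W | Start op.

Start -> op op | Z | op Y | op | op W; Z -> op num | id | Start id num; Y -> op | id id; W -> op | Start | Start op W | Start op | Start Y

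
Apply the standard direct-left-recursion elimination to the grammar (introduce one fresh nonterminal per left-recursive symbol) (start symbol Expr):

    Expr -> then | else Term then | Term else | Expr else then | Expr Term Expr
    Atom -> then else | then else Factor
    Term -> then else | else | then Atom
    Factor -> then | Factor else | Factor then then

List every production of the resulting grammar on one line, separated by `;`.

Expr, Factor are directly left-recursive.
For Expr: α = {else then, Term Expr}, β = {then, else Term then, Term else}. Rewrite as Expr → β Expr1 and Expr1 → α Expr1 | ε.
For Factor: α = {else, then then}, β = {then}. Rewrite as Factor → β Factor1 and Factor1 → α Factor1 | ε.

Expr -> then Expr1 | else Term then Expr1 | Term else Expr1; Atom -> then else | then else Factor; Term -> then else | else | then Atom; Factor -> then Factor1; Expr1 -> else then Expr1 | Term Expr Expr1 | ε; Factor1 -> else Factor1 | then then Factor1 | ε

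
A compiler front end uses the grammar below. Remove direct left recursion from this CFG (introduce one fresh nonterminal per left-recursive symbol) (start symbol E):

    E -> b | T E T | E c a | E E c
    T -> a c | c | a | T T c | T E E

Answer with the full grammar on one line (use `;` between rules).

E -> b E' | T E T E'; T -> a c T' | c T' | a T'; E' -> c a E' | E c E' | ε; T' -> T c T' | E E T' | ε

Left recursion appears on E, T.
For E: α = {c a, E c}, β = {b, T E T}. Rewrite as E → β E' and E' → α E' | ε.
For T: α = {T c, E E}, β = {a c, c, a}. Rewrite as T → β T' and T' → α T' | ε.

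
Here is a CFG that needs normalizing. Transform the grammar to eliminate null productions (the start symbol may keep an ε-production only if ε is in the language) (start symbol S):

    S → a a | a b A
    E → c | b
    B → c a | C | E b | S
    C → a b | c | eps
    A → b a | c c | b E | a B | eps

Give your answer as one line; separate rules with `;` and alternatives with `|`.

Nullable nonterminals: {A, B, C}.
ε ∉ L(G), so no ε-production is kept.
Expand every rule over subsets of its nullable positions: S → a b A gives a b A | a b. A → a B gives a B | a.

S → a a | a b A | a b; E → c | b; B → c a | C | E b | S; C → a b | c; A → b a | c c | b E | a B | a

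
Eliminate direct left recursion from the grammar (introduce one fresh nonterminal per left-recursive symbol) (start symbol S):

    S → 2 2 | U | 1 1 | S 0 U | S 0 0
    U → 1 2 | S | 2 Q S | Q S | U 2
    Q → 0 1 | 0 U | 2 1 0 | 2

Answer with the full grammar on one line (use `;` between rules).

Directly left-recursive nonterminals: S, U.
For S: α = {0 U, 0 0}, β = {2 2, U, 1 1}. Rewrite as S → β S' and S' → α S' | ε.
For U: α = {2}, β = {1 2, S, 2 Q S, Q S}. Rewrite as U → β U' and U' → α U' | ε.

S → 2 2 S' | U S' | 1 1 S'; U → 1 2 U' | S U' | 2 Q S U' | Q S U'; Q → 0 1 | 0 U | 2 1 0 | 2; S' → 0 U S' | 0 0 S' | ε; U' → 2 U' | ε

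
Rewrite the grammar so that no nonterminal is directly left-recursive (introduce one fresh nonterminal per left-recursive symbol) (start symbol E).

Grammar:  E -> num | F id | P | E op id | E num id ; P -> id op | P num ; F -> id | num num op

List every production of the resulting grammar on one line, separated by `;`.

E -> num E' | F id E' | P E'; P -> id op P'; F -> id | num num op; E' -> op id E' | num id E' | eps; P' -> num P' | eps

Left recursion appears on E, P.
For E: α = {op id, num id}, β = {num, F id, P}. Rewrite as E → β E' and E' → α E' | ε.
For P: α = {num}, β = {id op}. Rewrite as P → β P' and P' → α P' | ε.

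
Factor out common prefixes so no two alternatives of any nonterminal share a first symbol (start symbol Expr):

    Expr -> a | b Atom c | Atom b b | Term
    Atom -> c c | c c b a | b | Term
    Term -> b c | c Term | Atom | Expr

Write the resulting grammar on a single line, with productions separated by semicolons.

Expr -> a | b Atom c | Atom b b | Term; Atom -> b | Term | c c Atom1; Term -> b c | c Term | Atom | Expr; Atom1 -> ε | b a

Atom has alternatives sharing prefix 'c c': factor to Atom → c c Atom1 with Atom1 → ε | b a.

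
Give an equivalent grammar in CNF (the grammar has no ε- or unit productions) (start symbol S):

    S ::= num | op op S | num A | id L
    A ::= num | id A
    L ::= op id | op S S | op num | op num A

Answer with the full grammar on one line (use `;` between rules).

S ::= num | X1 Y1 | X2 A | X3 L; A ::= num | X3 A; L ::= X1 X3 | X1 Y2 | X1 X2 | X1 Y3; X1 ::= op; X2 ::= num; X3 ::= id; Y1 ::= X1 S; Y2 ::= S S; Y3 ::= X2 A

Introduce a nonterminal for each terminal appearing in a rule of length ≥ 2: X1 → op, X2 → num, X3 → id.
Binarize each right-hand side of length ≥ 3 by chaining fresh nonterminals (Y1, Y2, …): affected rules were S → X1 X1 S; L → X1 S S; L → X1 X2 A.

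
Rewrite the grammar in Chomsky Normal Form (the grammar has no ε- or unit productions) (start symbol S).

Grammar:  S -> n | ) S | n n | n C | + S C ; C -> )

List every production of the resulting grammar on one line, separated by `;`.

Introduce a nonterminal for each terminal appearing in a rule of length ≥ 2: X1 → ), X2 → n, X3 → +.
Binarize each right-hand side of length ≥ 3 by chaining fresh nonterminals (Y1, Y2, …): affected rules were S → X3 S C.

S -> n | X1 S | X2 X2 | X2 C | X3 Y1; C -> ); X1 -> ); X2 -> n; X3 -> +; Y1 -> S C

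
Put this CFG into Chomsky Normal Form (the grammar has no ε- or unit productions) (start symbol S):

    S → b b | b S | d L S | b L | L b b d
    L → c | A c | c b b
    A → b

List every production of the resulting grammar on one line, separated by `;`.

Introduce a nonterminal for each terminal appearing in a rule of length ≥ 2: X1 → b, X2 → d, X3 → c.
Binarize each right-hand side of length ≥ 3 by chaining fresh nonterminals (Y1, Y2, …): affected rules were S → X2 L S; S → L X1 X1 X2; L → X3 X1 X1.

S → X1 X1 | X1 S | X2 Y1 | X1 L | L Y2; L → c | A X3 | X3 Y4; A → b; X1 → b; X2 → d; X3 → c; Y1 → L S; Y2 → X1 Y3; Y3 → X1 X2; Y4 → X1 X1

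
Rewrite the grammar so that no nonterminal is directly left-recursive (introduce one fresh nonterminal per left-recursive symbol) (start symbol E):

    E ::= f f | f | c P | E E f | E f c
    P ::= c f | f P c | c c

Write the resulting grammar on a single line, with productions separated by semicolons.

E ::= f f E' | f E' | c P E'; P ::= c f | f P c | c c; E' ::= E f E' | f c E' | eps

E is directly left-recursive.
For E: α = {E f, f c}, β = {f f, f, c P}. Rewrite as E → β E' and E' → α E' | ε.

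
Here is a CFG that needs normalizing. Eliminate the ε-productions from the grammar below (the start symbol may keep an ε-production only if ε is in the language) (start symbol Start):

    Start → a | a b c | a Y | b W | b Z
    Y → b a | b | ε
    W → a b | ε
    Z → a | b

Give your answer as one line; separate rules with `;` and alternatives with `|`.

Start → a | a b c | a Y | b W | b | b Z; Y → b a | b; W → a b; Z → a | b

The nullable symbols are {W, Y}.
ε ∉ L(G), so no ε-production is kept.
For each production, add variants omitting each subset of nullable occurrences: Start → b W gives b W | b.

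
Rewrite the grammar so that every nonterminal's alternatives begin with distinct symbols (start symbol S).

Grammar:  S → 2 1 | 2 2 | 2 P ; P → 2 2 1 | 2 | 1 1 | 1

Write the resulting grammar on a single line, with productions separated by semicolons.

S → 2 S'; P → 2 P' | 1 P''; S' → 1 | 2 | P; P' → 2 1 | ε; P'' → 1 | ε

S has alternatives sharing prefix '2': factor to S → 2 S' with S' → 1 | 2 | P.
P has alternatives sharing prefix '2': factor to P → 2 P' with P' → 2 1 | ε.
P has alternatives sharing prefix '1': factor to P → 1 P'' with P'' → 1 | ε.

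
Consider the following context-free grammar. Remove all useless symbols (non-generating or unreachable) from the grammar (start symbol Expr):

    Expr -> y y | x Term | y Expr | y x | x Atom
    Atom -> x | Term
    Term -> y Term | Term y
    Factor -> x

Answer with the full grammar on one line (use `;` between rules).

Generating nonterminals: {Atom, Expr, Factor}.
Reachable from Expr after that: {Atom, Expr}.
Removed useless symbols: {Factor, Term} and every production mentioning them.

Expr -> y y | y Expr | y x | x Atom; Atom -> x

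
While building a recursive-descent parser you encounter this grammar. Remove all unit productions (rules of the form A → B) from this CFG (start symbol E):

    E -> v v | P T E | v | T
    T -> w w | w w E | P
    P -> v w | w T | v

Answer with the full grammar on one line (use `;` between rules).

Unit pairs: E ⇒* {P, T}; T ⇒* {P}.
For each unit pair (A, B), copy every non-unit production of B to A, then drop all unit productions.

E -> v v | P T E | v | v w | w T | w w | w w E; T -> v w | w T | v | w w | w w E; P -> v w | w T | v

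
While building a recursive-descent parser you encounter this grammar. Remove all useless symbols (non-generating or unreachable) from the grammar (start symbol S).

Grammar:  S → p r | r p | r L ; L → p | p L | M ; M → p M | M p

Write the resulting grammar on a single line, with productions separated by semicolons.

S → p r | r p | r L; L → p | p L

Generating nonterminals: {L, S}.
Reachable from S after that: {L, S}.
Removed useless symbols: {M} and every production mentioning them.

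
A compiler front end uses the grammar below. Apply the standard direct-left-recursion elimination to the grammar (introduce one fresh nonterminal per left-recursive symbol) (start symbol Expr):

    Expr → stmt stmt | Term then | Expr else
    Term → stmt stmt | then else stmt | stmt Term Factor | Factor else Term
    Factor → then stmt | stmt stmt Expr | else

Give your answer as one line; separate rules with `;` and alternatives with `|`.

Left recursion appears on Expr.
For Expr: α = {else}, β = {stmt stmt, Term then}. Rewrite as Expr → β Expr1 and Expr1 → α Expr1 | ε.

Expr → stmt stmt Expr1 | Term then Expr1; Term → stmt stmt | then else stmt | stmt Term Factor | Factor else Term; Factor → then stmt | stmt stmt Expr | else; Expr1 → else Expr1 | eps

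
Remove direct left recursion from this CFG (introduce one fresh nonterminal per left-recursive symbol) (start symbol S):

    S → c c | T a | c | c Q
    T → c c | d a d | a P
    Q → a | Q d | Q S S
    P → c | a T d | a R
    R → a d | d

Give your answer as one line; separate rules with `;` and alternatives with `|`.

Directly left-recursive nonterminal: Q.
For Q: α = {d, S S}, β = {a}. Rewrite as Q → β Q' and Q' → α Q' | ε.

S → c c | T a | c | c Q; T → c c | d a d | a P; Q → a Q'; P → c | a T d | a R; R → a d | d; Q' → d Q' | S S Q' | ε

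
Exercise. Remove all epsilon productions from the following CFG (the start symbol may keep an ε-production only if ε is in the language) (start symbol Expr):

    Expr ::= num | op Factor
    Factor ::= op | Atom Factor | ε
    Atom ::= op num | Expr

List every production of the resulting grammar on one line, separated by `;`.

Expr ::= num | op Factor | op; Factor ::= op | Atom Factor | Atom; Atom ::= op num | Expr

The nullable symbols are {Factor}.
ε ∉ L(G), so no ε-production is kept.
For each production, add variants omitting each subset of nullable occurrences: Expr → op Factor gives op Factor | op. Factor → Atom Factor gives Atom Factor | Atom.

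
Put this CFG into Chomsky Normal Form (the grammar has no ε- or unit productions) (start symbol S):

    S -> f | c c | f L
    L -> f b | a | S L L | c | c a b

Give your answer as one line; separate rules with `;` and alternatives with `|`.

S -> f | X1 X1 | X2 L; L -> X2 X3 | a | S Y1 | c | X1 Y2; X1 -> c; X2 -> f; X3 -> b; X4 -> a; Y1 -> L L; Y2 -> X4 X3

Introduce a nonterminal for each terminal appearing in a rule of length ≥ 2: X1 → c, X2 → f, X3 → b, X4 → a.
Binarize each right-hand side of length ≥ 3 by chaining fresh nonterminals (Y1, Y2, …): affected rules were L → S L L; L → X1 X4 X3.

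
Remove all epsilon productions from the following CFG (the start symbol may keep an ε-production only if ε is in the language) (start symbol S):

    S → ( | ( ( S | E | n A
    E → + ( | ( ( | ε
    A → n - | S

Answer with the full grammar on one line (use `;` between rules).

S → ( | ( ( S | ( ( | E | n A | n | ε; E → + ( | ( (; A → n - | S

The nullable symbols are {A, E, S}.
ε ∈ L(G) since S is nullable, so keep S → ε.
For each production, add variants omitting each subset of nullable occurrences: S → ( ( S gives ( ( S | ( (. S → n A gives n A | n.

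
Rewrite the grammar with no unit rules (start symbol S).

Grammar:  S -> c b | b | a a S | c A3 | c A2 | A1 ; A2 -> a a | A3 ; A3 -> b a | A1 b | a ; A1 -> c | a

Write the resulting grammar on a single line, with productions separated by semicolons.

Unit pairs: A2 ⇒* {A3}; S ⇒* {A1}.
For every A with A ⇒* B via unit rules, add B's non-unit alternatives to A; then delete every rule of the form X → Y.

S -> c | a | c b | b | a a S | c A3 | c A2; A2 -> a a | b a | A1 b | a; A3 -> b a | A1 b | a; A1 -> c | a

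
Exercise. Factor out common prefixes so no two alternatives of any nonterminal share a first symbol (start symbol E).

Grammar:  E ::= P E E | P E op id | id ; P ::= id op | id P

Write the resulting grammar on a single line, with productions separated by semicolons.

E has alternatives sharing prefix 'P E': factor to E → P E E' with E' → E | op id.
P has alternatives sharing prefix 'id': factor to P → id P' with P' → op | P.

E ::= id | P E E'; P ::= id P'; E' ::= E | op id; P' ::= op | P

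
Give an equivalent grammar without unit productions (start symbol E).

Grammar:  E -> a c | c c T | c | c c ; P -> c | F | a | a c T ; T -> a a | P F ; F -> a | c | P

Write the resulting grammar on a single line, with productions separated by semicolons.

E -> a c | c c T | c | c c; P -> a | c | a c T; T -> a a | P F; F -> a | c | a c T

Unit pairs: F ⇒* {P}; P ⇒* {F}.
For every A with A ⇒* B via unit rules, add B's non-unit alternatives to A; then delete every rule of the form X → Y.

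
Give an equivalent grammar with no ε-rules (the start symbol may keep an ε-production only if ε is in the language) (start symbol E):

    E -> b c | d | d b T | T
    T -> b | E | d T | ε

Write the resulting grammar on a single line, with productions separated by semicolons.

E -> b c | d | d b T | d b | T | ε; T -> b | E | d T | d

Nullable nonterminals: {E, T}.
ε ∈ L(G) since E is nullable, so keep E → ε.
For each production, add variants omitting each subset of nullable occurrences: E → d b T gives d b T | d b. T → d T gives d T | d.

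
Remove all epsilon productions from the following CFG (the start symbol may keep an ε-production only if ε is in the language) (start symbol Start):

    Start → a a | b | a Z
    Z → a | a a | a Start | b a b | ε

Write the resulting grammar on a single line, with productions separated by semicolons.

Start → a a | b | a Z | a; Z → a | a a | a Start | b a b

Nullable set = {Z}.
ε ∉ L(G), so no ε-production is kept.
Add the nullable-subset variants: Start → a Z gives a Z | a.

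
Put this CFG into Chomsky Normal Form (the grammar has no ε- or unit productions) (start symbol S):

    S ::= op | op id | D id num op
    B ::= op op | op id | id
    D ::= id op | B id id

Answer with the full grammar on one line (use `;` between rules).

Introduce a nonterminal for each terminal appearing in a rule of length ≥ 2: X1 → op, X2 → id, X3 → num.
Binarize each right-hand side of length ≥ 3 by chaining fresh nonterminals (Y1, Y2, …): affected rules were S → D X2 X3 X1; D → B X2 X2.

S ::= op | X1 X2 | D Y1; B ::= X1 X1 | X1 X2 | id; D ::= X2 X1 | B Y3; X1 ::= op; X2 ::= id; X3 ::= num; Y1 ::= X2 Y2; Y2 ::= X3 X1; Y3 ::= X2 X2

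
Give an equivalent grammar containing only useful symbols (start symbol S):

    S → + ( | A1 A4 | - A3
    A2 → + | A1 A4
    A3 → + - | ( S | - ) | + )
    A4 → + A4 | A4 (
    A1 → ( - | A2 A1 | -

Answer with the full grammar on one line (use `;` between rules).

Generating nonterminals: {A1, A2, A3, S}.
Reachable from S after that: {A3, S}.
Removed useless symbols: {A1, A2, A4} and every production mentioning them.

S → + ( | - A3; A3 → + - | ( S | - ) | + )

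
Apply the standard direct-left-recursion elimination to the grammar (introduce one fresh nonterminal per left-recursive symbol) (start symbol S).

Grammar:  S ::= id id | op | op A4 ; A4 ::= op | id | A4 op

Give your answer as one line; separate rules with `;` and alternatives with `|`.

S ::= id id | op | op A4; A4 ::= op A4' | id A4'; A4' ::= op A4' | epsilon

Left recursion appears on A4.
For A4: α = {op}, β = {op, id}. Rewrite as A4 → β A4' and A4' → α A4' | ε.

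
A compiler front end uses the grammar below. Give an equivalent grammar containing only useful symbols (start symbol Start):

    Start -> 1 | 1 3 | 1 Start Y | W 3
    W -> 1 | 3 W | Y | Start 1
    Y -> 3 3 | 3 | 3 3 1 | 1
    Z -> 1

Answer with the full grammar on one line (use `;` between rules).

Generating nonterminals: {Start, W, Y, Z}.
Reachable from Start after that: {Start, W, Y}.
Removed useless symbols: {Z} and every production mentioning them.

Start -> 1 | 1 3 | 1 Start Y | W 3; W -> 1 | 3 W | Y | Start 1; Y -> 3 3 | 3 | 3 3 1 | 1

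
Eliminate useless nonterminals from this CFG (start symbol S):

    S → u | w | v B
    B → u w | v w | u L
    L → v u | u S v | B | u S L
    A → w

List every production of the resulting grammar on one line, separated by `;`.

Generating nonterminals: {A, B, L, S}.
Reachable from S after that: {B, L, S}.
Removed useless symbols: {A} and every production mentioning them.

S → u | w | v B; B → u w | v w | u L; L → v u | u S v | B | u S L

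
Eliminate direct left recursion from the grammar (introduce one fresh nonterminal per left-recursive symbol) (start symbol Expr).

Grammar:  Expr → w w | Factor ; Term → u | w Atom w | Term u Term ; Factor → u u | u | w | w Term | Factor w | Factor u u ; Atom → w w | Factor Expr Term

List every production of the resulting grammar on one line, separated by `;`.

Left recursion appears on Term, Factor.
For Term: α = {u Term}, β = {u, w Atom w}. Rewrite as Term → β Term1 and Term1 → α Term1 | ε.
For Factor: α = {w, u u}, β = {u u, u, w, w Term}. Rewrite as Factor → β Factor1 and Factor1 → α Factor1 | ε.

Expr → w w | Factor; Term → u Term1 | w Atom w Term1; Factor → u u Factor1 | u Factor1 | w Factor1 | w Term Factor1; Atom → w w | Factor Expr Term; Term1 → u Term Term1 | ε; Factor1 → w Factor1 | u u Factor1 | ε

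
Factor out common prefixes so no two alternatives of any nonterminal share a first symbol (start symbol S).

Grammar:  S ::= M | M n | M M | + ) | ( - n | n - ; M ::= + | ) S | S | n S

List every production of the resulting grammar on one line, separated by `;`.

S ::= + ) | ( - n | n - | M S'; M ::= + | ) S | S | n S; S' ::= ε | n | M

S has alternatives sharing prefix 'M': factor to S → M S' with S' → ε | n | M.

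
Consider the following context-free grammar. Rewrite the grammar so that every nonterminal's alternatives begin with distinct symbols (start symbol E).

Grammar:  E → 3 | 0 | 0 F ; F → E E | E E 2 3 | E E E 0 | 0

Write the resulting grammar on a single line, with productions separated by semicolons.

E has alternatives sharing prefix '0': factor to E → 0 E' with E' → ε | F.
F has alternatives sharing prefix 'E E': factor to F → E E F' with F' → ε | 2 3 | E 0.

E → 3 | 0 E'; F → 0 | E E F'; E' → ε | F; F' → ε | 2 3 | E 0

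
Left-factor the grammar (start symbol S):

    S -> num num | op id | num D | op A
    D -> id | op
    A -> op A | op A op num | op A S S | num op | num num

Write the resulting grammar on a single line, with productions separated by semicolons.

S -> num S' | op S''; D -> id | op; A -> op A A' | num A''; S' -> num | D; S'' -> id | A; A' -> ε | op num | S S; A'' -> op | num

S has alternatives sharing prefix 'num': factor to S → num S' with S' → num | D.
S has alternatives sharing prefix 'op': factor to S → op S'' with S'' → id | A.
A has alternatives sharing prefix 'op A': factor to A → op A A' with A' → ε | op num | S S.
A has alternatives sharing prefix 'num': factor to A → num A'' with A'' → op | num.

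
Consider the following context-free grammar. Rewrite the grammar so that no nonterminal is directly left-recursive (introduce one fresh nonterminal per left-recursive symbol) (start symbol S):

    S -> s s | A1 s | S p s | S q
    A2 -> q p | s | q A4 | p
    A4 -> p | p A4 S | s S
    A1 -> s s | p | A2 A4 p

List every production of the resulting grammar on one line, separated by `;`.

Directly left-recursive nonterminal: S.
For S: α = {p s, q}, β = {s s, A1 s}. Rewrite as S → β S' and S' → α S' | ε.

S -> s s S' | A1 s S'; A2 -> q p | s | q A4 | p; A4 -> p | p A4 S | s S; A1 -> s s | p | A2 A4 p; S' -> p s S' | q S' | ε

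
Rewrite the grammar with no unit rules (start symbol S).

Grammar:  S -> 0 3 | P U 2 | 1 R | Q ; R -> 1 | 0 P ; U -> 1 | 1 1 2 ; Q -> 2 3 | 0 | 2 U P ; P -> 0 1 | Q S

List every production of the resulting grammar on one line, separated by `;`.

S -> 0 3 | P U 2 | 1 R | 2 3 | 0 | 2 U P; R -> 1 | 0 P; U -> 1 | 1 1 2; Q -> 2 3 | 0 | 2 U P; P -> 0 1 | Q S

Unit pairs: S ⇒* {Q}.
Replace each nonterminal's rules with the union of the non-unit rules of every nonterminal it unit-derives.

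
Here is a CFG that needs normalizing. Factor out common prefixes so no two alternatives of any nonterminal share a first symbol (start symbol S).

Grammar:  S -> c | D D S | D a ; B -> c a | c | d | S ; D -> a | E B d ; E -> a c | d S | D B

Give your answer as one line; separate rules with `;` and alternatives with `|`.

S has alternatives sharing prefix 'D': factor to S → D S' with S' → D S | a.
B has alternatives sharing prefix 'c': factor to B → c B' with B' → a | ε.

S -> c | D S'; B -> d | S | c B'; D -> a | E B d; E -> a c | d S | D B; S' -> D S | a; B' -> a | ε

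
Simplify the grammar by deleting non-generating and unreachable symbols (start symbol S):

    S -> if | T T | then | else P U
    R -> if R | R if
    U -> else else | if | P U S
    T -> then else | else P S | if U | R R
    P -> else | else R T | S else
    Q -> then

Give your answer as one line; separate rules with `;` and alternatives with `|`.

S -> if | T T | then | else P U; U -> else else | if | P U S; T -> then else | else P S | if U; P -> else | S else

Generating nonterminals: {P, Q, S, T, U}.
Reachable from S after that: {P, S, T, U}.
Removed useless symbols: {Q, R} and every production mentioning them.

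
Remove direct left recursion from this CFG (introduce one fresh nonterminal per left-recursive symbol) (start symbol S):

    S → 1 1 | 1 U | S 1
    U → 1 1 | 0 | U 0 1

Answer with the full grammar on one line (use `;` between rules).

S, U are directly left-recursive.
For S: α = {1}, β = {1 1, 1 U}. Rewrite as S → β S' and S' → α S' | ε.
For U: α = {0 1}, β = {1 1, 0}. Rewrite as U → β U' and U' → α U' | ε.

S → 1 1 S' | 1 U S'; U → 1 1 U' | 0 U'; S' → 1 S' | ε; U' → 0 1 U' | ε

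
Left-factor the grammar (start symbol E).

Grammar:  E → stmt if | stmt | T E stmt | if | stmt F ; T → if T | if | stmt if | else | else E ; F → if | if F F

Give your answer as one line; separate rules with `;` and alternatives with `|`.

E → T E stmt | if | stmt E'; T → stmt if | if T' | else T''; F → if F'; E' → if | ε | F; T' → T | ε; T'' → ε | E; F' → ε | F F

E has alternatives sharing prefix 'stmt': factor to E → stmt E' with E' → if | ε | F.
T has alternatives sharing prefix 'if': factor to T → if T' with T' → T | ε.
T has alternatives sharing prefix 'else': factor to T → else T'' with T'' → ε | E.
F has alternatives sharing prefix 'if': factor to F → if F' with F' → ε | F F.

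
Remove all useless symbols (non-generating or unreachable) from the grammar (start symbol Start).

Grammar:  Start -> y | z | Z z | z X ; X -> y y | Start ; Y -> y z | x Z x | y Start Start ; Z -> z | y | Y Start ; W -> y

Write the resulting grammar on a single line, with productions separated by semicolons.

Generating nonterminals: {Start, W, X, Y, Z}.
Reachable from Start after that: {Start, X, Y, Z}.
Removed useless symbols: {W} and every production mentioning them.

Start -> y | z | Z z | z X; X -> y y | Start; Y -> y z | x Z x | y Start Start; Z -> z | y | Y Start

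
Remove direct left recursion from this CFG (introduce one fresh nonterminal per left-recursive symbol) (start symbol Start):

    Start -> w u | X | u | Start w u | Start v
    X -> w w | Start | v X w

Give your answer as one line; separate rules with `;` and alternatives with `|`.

Directly left-recursive nonterminal: Start.
For Start: α = {w u, v}, β = {w u, X, u}. Rewrite as Start → β Start1 and Start1 → α Start1 | ε.

Start -> w u Start1 | X Start1 | u Start1; X -> w w | Start | v X w; Start1 -> w u Start1 | v Start1 | eps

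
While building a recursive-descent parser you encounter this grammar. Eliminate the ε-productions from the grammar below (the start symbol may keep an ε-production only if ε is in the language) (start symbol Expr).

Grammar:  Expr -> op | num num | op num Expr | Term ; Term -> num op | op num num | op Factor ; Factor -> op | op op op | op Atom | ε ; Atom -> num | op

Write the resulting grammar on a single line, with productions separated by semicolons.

Expr -> op | num num | op num Expr | Term; Term -> num op | op num num | op Factor | op; Factor -> op | op op op | op Atom; Atom -> num | op

Nullable nonterminals: {Factor}.
ε ∉ L(G), so no ε-production is kept.
For each production, add variants omitting each subset of nullable occurrences: Term → op Factor gives op Factor | op.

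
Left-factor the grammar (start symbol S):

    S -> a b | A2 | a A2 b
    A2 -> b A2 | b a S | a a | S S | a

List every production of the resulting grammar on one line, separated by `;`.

S -> A2 | a S'; A2 -> S S | b A2' | a A2''; S' -> b | A2 b; A2' -> A2 | a S; A2'' -> a | ε

S has alternatives sharing prefix 'a': factor to S → a S' with S' → b | A2 b.
A2 has alternatives sharing prefix 'b': factor to A2 → b A2' with A2' → A2 | a S.
A2 has alternatives sharing prefix 'a': factor to A2 → a A2'' with A2'' → a | ε.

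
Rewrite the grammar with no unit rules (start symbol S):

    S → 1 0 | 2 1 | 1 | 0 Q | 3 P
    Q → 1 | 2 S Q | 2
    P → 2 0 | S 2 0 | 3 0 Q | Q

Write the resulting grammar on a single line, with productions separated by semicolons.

S → 1 0 | 2 1 | 1 | 0 Q | 3 P; Q → 1 | 2 S Q | 2; P → 2 0 | S 2 0 | 3 0 Q | 1 | 2 S Q | 2

Unit pairs: P ⇒* {Q}.
For each unit pair (A, B), copy every non-unit production of B to A, then drop all unit productions.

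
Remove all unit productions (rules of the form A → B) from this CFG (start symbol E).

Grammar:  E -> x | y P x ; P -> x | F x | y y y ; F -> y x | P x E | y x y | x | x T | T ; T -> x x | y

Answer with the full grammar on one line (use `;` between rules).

E -> x | y P x; P -> x | F x | y y y; F -> y x | P x E | y x y | x | x T | x x | y; T -> x x | y

Unit pairs: F ⇒* {T}.
For every A with A ⇒* B via unit rules, add B's non-unit alternatives to A; then delete every rule of the form X → Y.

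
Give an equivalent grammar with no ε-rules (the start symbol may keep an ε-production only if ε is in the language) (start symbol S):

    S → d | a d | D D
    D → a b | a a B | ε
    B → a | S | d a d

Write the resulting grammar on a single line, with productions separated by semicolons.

S → d | a d | D D | D | ε; D → a b | a a B | a a; B → a | S | d a d

The nullable symbols are {B, D, S}.
ε ∈ L(G) since S is nullable, so keep S → ε.
Expand every rule over subsets of its nullable positions: S → D D gives D D | D. D → a a B gives a a B | a a.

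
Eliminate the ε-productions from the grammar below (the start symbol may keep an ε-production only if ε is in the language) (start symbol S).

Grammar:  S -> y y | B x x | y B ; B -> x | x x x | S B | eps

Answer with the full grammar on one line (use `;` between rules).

Nullable set = {B}.
ε ∉ L(G), so no ε-production is kept.
For each production, add variants omitting each subset of nullable occurrences: S → B x x gives B x x | x x. S → y B gives y B | y. B → S B gives S B | S.

S -> y y | B x x | x x | y B | y; B -> x | x x x | S B | S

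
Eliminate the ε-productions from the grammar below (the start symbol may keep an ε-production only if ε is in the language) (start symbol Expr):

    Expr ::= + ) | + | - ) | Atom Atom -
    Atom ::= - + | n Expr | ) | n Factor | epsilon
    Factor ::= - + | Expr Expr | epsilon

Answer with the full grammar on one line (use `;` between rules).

The nullable symbols are {Atom, Factor}.
ε ∉ L(G), so no ε-production is kept.
Add the nullable-subset variants: Expr → Atom Atom - gives Atom Atom - | Atom - | -. Atom → n Factor gives n Factor | n.

Expr ::= + ) | + | - ) | Atom Atom - | Atom - | -; Atom ::= - + | n Expr | ) | n Factor | n; Factor ::= - + | Expr Expr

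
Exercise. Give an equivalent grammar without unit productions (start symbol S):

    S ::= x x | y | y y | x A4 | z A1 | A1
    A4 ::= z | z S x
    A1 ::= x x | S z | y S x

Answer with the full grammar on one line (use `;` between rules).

S ::= x x | S z | y S x | y | y y | x A4 | z A1; A4 ::= z | z S x; A1 ::= x x | S z | y S x

Unit pairs: S ⇒* {A1}.
For each unit pair (A, B), copy every non-unit production of B to A, then drop all unit productions.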